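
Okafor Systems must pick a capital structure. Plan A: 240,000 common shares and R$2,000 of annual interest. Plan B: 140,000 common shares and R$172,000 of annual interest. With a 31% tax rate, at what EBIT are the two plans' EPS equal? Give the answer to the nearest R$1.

R$410,000

At indifference, (EBIT − 2,000)(1 − t)/240,000 = (EBIT − 172,000)(1 − t)/140,000.
The (1 − t) factor cancels: (EBIT − 2,000) × 140,000 = (EBIT − 172,000) × 240,000.
Solving, EBIT = (172,000·240,000 − 2,000·140,000) / (240,000 − 140,000) = 41,000,000,000 / 100,000 = 410,000.00.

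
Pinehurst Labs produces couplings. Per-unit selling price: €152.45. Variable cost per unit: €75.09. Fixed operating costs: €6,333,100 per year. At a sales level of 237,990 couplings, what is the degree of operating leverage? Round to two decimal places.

Contribution at this volume is 237,990 × €77.36 = €18,410,906.40.
Operating income = contribution − fixed costs = €18,410,906.40 − €6,333,100 = €12,077,806.40.
Degree of operating leverage = €18,410,906.40 / €12,077,806.40 = 1.5244.

1.52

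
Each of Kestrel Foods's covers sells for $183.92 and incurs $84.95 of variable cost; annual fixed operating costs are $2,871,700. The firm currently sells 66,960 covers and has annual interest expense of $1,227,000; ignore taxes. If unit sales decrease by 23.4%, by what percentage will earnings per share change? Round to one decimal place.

Total contribution margin = 66,960 × $98.97 = $6,627,031.20.
Operating income = contribution − fixed costs = $6,627,031.20 − $2,871,700 = $3,755,331.20.
After interest of $1,227,000.00, pre-tax earnings = $2,528,331.20.
Degree of combined leverage = contribution ÷ (EBIT − I) = $6,627,031.20 ÷ $2,528,331.20 = 2.6211.
%ΔEPS = DCL × %ΔSales = 2.6211 × -23.4% = -61.3%.

-61.3%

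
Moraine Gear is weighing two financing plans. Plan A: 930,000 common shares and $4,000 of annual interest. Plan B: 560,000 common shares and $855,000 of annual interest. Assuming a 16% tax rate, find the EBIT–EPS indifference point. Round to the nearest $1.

Set EPS_A = EPS_B: (EBIT − $4,000)(1 − 0.16) ÷ 930,000 = (EBIT − $855,000)(1 − 0.16) ÷ 560,000.
The (1 − t) factor cancels: (EBIT − 4,000) × 560,000 = (EBIT − 855,000) × 930,000.
Solving, EBIT = (855,000·930,000 − 4,000·560,000) / (930,000 − 560,000) = 792,910,000,000 / 370,000 = 2,143,000.00.

$2,143,000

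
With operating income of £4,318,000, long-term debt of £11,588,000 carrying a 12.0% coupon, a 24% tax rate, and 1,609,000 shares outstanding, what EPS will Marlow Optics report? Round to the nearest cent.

£1.38

Interest = £1,390,560.00, so EBT = £4,318,000 − £1,390,560.00 = £2,927,440.00.
Net income = £2,927,440.00 × (1 − 0.24) = £2,224,854.40.
Per share: £2,224,854.40 / 1,609,000 shares = £1.38.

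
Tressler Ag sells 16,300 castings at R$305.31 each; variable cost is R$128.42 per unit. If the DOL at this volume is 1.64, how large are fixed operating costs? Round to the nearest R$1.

R$1,125,193

Contribution at this volume is 16,300 × R$176.89 = R$2,883,307.00.
Since DOL = CM ÷ EBIT, EBIT = R$2,883,307.00 ÷ 1.64 = R$1,758,114.02.
Fixed costs = CM − EBIT = R$2,883,307.00 − R$1,758,114.02 = R$1,125,193.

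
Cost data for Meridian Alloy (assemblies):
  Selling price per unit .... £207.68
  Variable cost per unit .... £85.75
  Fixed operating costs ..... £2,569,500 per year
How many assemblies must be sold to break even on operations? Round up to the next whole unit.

Contribution margin per unit = £207.68 − £85.75 = £121.93.
Units to break even: £2,569,500 ÷ £121.93 = 21,073.57, rounded up to 21,074.

21,074 assemblies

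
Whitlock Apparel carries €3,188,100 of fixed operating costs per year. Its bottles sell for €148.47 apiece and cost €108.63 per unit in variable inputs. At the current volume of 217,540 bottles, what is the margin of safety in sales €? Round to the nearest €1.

Contribution margin per unit = €148.47 − €108.63 = €39.84. Break-even units = €3,188,100 ÷ €39.84 = 80,022.59; break-even revenue = 80,022.59 × €148.47 = €11,880,953.99.
Actual sales revenue = 217,540 × €148.47 = €32,298,163.80.
Margin of safety = €32,298,163.80 − €11,880,953.99 = €20,417,210.

€20,417,210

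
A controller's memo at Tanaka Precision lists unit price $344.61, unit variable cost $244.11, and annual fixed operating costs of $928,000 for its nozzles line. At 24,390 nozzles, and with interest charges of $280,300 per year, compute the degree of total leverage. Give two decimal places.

Contribution at this volume is 24,390 × $100.50 = $2,451,195.00.
EBIT = $2,451,195.00 − $928,000 = $1,523,195.00. Interest = $280,300.00.
DOL = $2,451,195.00 ÷ $1,523,195.00 = 1.6092; DFL = $1,523,195.00 ÷ $1,242,895.00 = 1.2255.
DCL = DOL × DFL = 1.6092 × 1.2255 = 1.9721.

1.97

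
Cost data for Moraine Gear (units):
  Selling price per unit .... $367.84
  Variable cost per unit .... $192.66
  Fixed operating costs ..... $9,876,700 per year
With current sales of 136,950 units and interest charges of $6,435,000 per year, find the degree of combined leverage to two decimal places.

3.12

At 136,950 units, contribution = 136,950 × $175.18 = $23,990,901.00.
Subtracting fixed costs: EBIT = $23,990,901.00 − $9,876,700 = $14,114,201.00. Interest = $6,435,000.00, so EBIT − I = $7,679,201.00.
DCL = contribution ÷ (EBIT − I) = $23,990,901.00 ÷ $7,679,201.00 = 3.1241.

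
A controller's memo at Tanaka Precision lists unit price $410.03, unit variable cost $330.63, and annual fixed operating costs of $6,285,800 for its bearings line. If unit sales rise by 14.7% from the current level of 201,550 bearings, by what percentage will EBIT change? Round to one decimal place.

+24.2%

Total contribution margin = 201,550 × $79.40 = $16,003,070.00.
EBIT = $16,003,070.00 − $6,285,800 = $9,717,270.00.
So DOL = total CM / EBIT = $16,003,070.00 / $9,717,270.00 = 1.6469.
%ΔEBIT = DOL × %ΔSales = 1.6469 × +14.7% = +24.2%.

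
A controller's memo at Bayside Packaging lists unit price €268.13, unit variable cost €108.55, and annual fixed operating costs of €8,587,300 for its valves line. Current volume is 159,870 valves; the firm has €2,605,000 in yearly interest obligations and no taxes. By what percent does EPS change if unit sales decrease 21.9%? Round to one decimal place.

-39.0%

Total contribution margin = 159,870 × €159.58 = €25,512,054.60.
EBIT = €25,512,054.60 − €8,587,300 = €16,924,754.60.
After interest of €2,605,000.00, pre-tax earnings = €14,319,754.60.
DCL = total CM / (EBIT − I) = €25,512,054.60 / €14,319,754.60 = 1.7816.
%ΔEPS = DCL × %ΔSales = 1.7816 × -21.9% = -39.0%.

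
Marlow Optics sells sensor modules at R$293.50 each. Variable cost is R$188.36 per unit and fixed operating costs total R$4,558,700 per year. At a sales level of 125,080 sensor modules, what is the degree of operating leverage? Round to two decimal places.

Contribution at this volume is 125,080 × R$105.14 = R$13,150,911.20.
EBIT = R$13,150,911.20 − R$4,558,700 = R$8,592,211.20.
Degree of operating leverage = R$13,150,911.20 / R$8,592,211.20 = 1.5306.

1.53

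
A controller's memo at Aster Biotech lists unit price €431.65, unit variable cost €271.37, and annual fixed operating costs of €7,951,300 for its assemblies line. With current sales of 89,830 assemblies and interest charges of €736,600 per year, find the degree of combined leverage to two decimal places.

Contribution at this volume is 89,830 × €160.28 = €14,397,952.40.
EBIT = €14,397,952.40 − €7,951,300 = €6,446,652.40. Interest = €736,600.00.
DOL = €14,397,952.40 ÷ €6,446,652.40 = 2.2334; DFL = €6,446,652.40 ÷ €5,710,052.40 = 1.1290.
DCL = DOL × DFL = 2.2334 × 1.1290 = 2.5215.

2.52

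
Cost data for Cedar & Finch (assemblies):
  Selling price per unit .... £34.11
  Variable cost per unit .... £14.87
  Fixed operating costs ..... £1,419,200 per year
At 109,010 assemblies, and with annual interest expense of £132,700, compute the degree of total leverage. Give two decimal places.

3.85

Total contribution margin = 109,010 × £19.24 = £2,097,352.40.
EBIT = £2,097,352.40 − £1,419,200 = £678,152.40. Interest = £132,700.00.
DOL = £2,097,352.40 ÷ £678,152.40 = 3.0927; DFL = £678,152.40 ÷ £545,452.40 = 1.2433.
Combined leverage = 3.0927 × 1.2433 = 3.8452.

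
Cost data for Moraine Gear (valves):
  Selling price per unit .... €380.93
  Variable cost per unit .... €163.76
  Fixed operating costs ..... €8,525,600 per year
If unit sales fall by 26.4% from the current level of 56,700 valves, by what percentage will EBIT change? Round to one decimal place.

-85.8%

Total contribution margin = 56,700 × €217.17 = €12,313,539.00.
EBIT = €12,313,539.00 − €8,525,600 = €3,787,939.00.
Degree of operating leverage = €12,313,539.00 / €3,787,939.00 = 3.2507.
Operating income changes by 3.2507 × -26.4% = -85.8%.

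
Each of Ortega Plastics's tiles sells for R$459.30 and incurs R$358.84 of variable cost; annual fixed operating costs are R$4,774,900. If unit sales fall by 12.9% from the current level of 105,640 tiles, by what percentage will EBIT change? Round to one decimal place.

-23.5%

Contribution at this volume is 105,640 × R$100.46 = R$10,612,594.40.
Operating income = contribution − fixed costs = R$10,612,594.40 − R$4,774,900 = R$5,837,694.40.
So DOL = total CM / EBIT = R$10,612,594.40 / R$5,837,694.40 = 1.8179.
So EBIT moves 1.8179 × (-12.9%) = -23.5%.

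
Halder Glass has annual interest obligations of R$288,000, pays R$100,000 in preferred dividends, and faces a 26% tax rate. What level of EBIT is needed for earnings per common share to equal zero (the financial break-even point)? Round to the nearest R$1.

R$423,135

Grossing the preferred dividend up to pre-tax terms: R$100,000 / (1 − 0.26) = R$135,135.14.
Financial break-even EBIT = interest + D_p ÷ (1 − t) = R$288,000 + R$135,135.14 = R$423,135.14.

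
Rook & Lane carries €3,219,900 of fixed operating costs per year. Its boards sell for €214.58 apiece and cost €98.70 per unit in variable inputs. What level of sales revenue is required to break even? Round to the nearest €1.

€5,962,428

CM per unit = €214.58 − €98.70 = €115.88; CM ratio = €115.88 / €214.58 = 0.5400.
Break-even sales = FC ÷ CM ratio = €3,219,900 × €214.58 / €115.88 = €5,962,428.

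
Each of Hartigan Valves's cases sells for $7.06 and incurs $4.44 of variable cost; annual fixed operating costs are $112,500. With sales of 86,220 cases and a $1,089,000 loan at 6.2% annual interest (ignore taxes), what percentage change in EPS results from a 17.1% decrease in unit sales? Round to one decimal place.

Total contribution margin = 86,220 × $2.62 = $225,896.40.
EBIT = $225,896.40 − $112,500 = $113,396.40.
After interest of $67,518.00, pre-tax earnings = $45,878.40.
DCL = total CM / (EBIT − I) = $225,896.40 / $45,878.40 = 4.9238.
%ΔEPS = DCL × %ΔSales = 4.9238 × -17.1% = -84.2%.

-84.2%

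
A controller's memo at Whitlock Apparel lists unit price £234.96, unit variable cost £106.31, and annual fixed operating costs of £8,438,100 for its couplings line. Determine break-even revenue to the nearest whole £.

CM per unit = £234.96 − £106.31 = £128.65; CM ratio = £128.65 / £234.96 = 0.5475.
Break-even revenue = fixed costs × price ÷ CM = £8,438,100 × £234.96 ÷ £128.65 = £15,410,929.

£15,410,929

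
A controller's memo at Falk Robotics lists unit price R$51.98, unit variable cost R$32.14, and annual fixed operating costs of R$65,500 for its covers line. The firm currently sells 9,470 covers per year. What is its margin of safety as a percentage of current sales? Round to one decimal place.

Unit CM = price − variable cost = R$51.98 − R$32.14 = R$19.84. Break-even units = R$65,500 ÷ R$19.84 = 3,301.41; break-even revenue = 3,301.41 × R$51.98 = R$171,607.36.
Current sales = 9,470 × R$51.98 = R$492,250.60.
Margin of safety = (R$492,250.60 − R$171,607.36) ÷ R$492,250.60 = 65.1%.

65.1%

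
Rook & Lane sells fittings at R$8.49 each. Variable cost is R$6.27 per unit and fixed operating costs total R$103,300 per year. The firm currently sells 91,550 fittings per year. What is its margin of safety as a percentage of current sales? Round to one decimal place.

49.2%

Each unit contributes R$8.49 − R$6.27 = R$2.22. Break-even units = R$103,300 ÷ R$2.22 = 46,531.53; break-even revenue = 46,531.53 × R$8.49 = R$395,052.70.
Current sales = 91,550 × R$8.49 = R$777,259.50.
Margin of safety = (R$777,259.50 − R$395,052.70) ÷ R$777,259.50 = 49.2%.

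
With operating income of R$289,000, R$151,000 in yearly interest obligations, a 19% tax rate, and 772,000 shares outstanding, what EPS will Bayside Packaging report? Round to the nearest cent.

Pre-tax income = R$289,000 − R$151,000.00 = R$138,000.00.
Net income = R$138,000.00 × (1 − 0.19) = R$111,780.00.
Per share: R$111,780.00 / 772,000 shares = R$0.14.

R$0.14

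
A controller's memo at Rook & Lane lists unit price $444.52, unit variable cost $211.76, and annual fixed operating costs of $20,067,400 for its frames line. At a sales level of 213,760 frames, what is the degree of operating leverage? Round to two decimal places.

At 213,760 units, contribution = 213,760 × $232.76 = $49,754,777.60.
Operating income = contribution − fixed costs = $49,754,777.60 − $20,067,400 = $29,687,377.60.
Degree of operating leverage = $49,754,777.60 / $29,687,377.60 = 1.6760.

1.68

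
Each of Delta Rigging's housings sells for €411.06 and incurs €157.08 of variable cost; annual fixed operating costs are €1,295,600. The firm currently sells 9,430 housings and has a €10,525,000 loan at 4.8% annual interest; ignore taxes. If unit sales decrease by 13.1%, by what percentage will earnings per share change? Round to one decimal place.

-52.8%

Total contribution margin = 9,430 × €253.98 = €2,395,031.40.
Operating income = contribution − fixed costs = €2,395,031.40 − €1,295,600 = €1,099,431.40.
Interest = €505,200.00, so EBIT − I = €594,231.40.
Degree of combined leverage = contribution ÷ (EBIT − I) = €2,395,031.40 ÷ €594,231.40 = 4.0305.
%ΔEPS = DCL × %ΔSales = 4.0305 × -13.1% = -52.8%.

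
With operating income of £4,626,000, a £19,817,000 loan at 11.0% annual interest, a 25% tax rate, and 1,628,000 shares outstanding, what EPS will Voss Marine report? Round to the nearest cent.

Interest = £2,179,870.00, so EBT = £4,626,000 − £2,179,870.00 = £2,446,130.00.
Net income = £2,446,130.00 × (1 − 0.25) = £1,834,597.50.
Per share: £1,834,597.50 / 1,628,000 shares = £1.13.

£1.13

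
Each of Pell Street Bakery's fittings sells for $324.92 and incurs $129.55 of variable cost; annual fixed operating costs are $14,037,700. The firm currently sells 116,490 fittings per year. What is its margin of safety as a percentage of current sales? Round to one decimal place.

Unit CM = price − variable cost = $324.92 − $129.55 = $195.37. Break-even units = $14,037,700 ÷ $195.37 = 71,851.87; break-even revenue = 71,851.87 × $324.92 = $23,346,109.86.
Current sales = 116,490 × $324.92 = $37,849,930.80.
Margin of safety = ($37,849,930.80 − $23,346,109.86) ÷ $37,849,930.80 = 38.3%.

38.3%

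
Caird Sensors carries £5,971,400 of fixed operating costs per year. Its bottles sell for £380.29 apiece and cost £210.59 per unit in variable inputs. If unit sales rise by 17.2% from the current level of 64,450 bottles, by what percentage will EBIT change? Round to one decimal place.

+37.9%

At 64,450 units, contribution = 64,450 × £169.70 = £10,937,165.00.
EBIT = £10,937,165.00 − £5,971,400 = £4,965,765.00.
DOL = contribution ÷ EBIT = £10,937,165.00 ÷ £4,965,765.00 = 2.2025.
So EBIT moves 2.2025 × (+17.2%) = +37.9%.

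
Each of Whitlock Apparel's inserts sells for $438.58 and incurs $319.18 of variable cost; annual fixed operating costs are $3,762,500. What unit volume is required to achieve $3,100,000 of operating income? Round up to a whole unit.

Each unit contributes $438.58 − $319.18 = $119.40.
Units = (FC + target) / CM = ($3,762,500 + $3,100,000) / $119.40 = 57,474.87, so 57,475 inserts.

57,475 inserts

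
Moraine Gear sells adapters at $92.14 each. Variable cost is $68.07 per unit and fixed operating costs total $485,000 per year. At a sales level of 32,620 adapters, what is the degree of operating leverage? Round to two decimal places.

2.62

Total contribution margin = 32,620 × $24.07 = $785,163.40.
EBIT = $785,163.40 − $485,000 = $300,163.40.
DOL = contribution ÷ EBIT = $785,163.40 ÷ $300,163.40 = 2.6158.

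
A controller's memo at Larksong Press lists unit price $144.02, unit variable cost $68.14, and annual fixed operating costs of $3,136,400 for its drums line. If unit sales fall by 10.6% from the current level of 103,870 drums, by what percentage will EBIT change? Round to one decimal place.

-17.6%

At 103,870 units, contribution = 103,870 × $75.88 = $7,881,655.60.
Subtracting fixed costs: EBIT = $7,881,655.60 − $3,136,400 = $4,745,255.60.
Degree of operating leverage = $7,881,655.60 / $4,745,255.60 = 1.6610.
Operating income changes by 1.6610 × -10.6% = -17.6%.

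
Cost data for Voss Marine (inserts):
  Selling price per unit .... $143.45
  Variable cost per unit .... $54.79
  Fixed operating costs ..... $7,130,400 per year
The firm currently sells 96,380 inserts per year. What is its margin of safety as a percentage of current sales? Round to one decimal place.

16.6%

Each unit contributes $143.45 − $54.79 = $88.66. Break-even units = $7,130,400 ÷ $88.66 = 80,424.09; break-even revenue = 80,424.09 × $143.45 = $11,536,836.00.
Actual sales revenue = 96,380 × $143.45 = $13,825,711.00.
Margin of safety = ($13,825,711.00 − $11,536,836.00) ÷ $13,825,711.00 = 16.6%.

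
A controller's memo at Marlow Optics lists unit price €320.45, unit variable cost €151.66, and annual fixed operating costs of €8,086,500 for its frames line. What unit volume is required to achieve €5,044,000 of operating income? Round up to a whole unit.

Each unit contributes €320.45 − €151.66 = €168.79.
Need Q such that Q × €168.79 − €8,086,500 = €5,044,000, i.e. Q = €13,130,500 / €168.79 = 77,791.93 → 77,792.

77,792 frames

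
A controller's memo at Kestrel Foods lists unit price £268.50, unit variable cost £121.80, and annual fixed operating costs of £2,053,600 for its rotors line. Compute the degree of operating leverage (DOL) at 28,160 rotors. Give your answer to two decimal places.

1.99

Contribution at this volume is 28,160 × £146.70 = £4,131,072.00.
EBIT = £4,131,072.00 − £2,053,600 = £2,077,472.00.
So DOL = total CM / EBIT = £4,131,072.00 / £2,077,472.00 = 1.9885.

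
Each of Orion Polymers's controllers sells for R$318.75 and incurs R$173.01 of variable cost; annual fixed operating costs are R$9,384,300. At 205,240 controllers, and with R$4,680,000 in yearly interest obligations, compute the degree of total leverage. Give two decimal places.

1.89

Contribution at this volume is 205,240 × R$145.74 = R$29,911,677.60.
Operating income = contribution − fixed costs = R$29,911,677.60 − R$9,384,300 = R$20,527,377.60. Interest = R$4,680,000.00.
DOL = R$29,911,677.60 ÷ R$20,527,377.60 = 1.4572; DFL = R$20,527,377.60 ÷ R$15,847,377.60 = 1.2953.
Combined leverage = 1.4572 × 1.2953 = 1.8875.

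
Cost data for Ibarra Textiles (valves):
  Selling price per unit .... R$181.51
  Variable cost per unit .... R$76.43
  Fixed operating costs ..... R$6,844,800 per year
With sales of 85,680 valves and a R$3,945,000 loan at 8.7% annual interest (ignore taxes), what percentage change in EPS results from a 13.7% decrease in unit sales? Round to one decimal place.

-67.9%

At 85,680 units, contribution = 85,680 × R$105.08 = R$9,003,254.40.
EBIT = R$9,003,254.40 − R$6,844,800 = R$2,158,454.40.
Interest = R$343,215.00, so EBIT − I = R$1,815,239.40.
Degree of combined leverage = contribution ÷ (EBIT − I) = R$9,003,254.40 ÷ R$1,815,239.40 = 4.9598.
%ΔEPS = DCL × %ΔSales = 4.9598 × -13.7% = -67.9%.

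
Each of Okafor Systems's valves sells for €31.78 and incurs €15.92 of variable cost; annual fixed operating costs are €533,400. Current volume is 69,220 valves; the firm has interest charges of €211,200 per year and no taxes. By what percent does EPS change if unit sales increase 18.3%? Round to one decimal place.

+56.9%

At 69,220 units, contribution = 69,220 × €15.86 = €1,097,829.20.
Subtracting fixed costs: EBIT = €1,097,829.20 − €533,400 = €564,429.20.
Interest = €211,200.00, so EBIT − I = €353,229.20.
Degree of combined leverage = contribution ÷ (EBIT − I) = €1,097,829.20 ÷ €353,229.20 = 3.1080.
%ΔEPS = DCL × %ΔSales = 3.1080 × +18.3% = +56.9%.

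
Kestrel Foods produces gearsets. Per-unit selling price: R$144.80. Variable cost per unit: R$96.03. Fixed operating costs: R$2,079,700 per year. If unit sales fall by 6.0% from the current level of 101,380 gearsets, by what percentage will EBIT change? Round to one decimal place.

Total contribution margin = 101,380 × R$48.77 = R$4,944,302.60.
EBIT = R$4,944,302.60 − R$2,079,700 = R$2,864,602.60.
DOL = contribution ÷ EBIT = R$4,944,302.60 ÷ R$2,864,602.60 = 1.7260.
Operating income changes by 1.7260 × -6.0% = -10.4%.

-10.4%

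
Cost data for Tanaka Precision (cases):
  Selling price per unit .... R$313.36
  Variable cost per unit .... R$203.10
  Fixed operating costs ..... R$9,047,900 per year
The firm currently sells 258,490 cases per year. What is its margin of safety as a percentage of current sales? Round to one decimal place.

68.3%

Unit CM = price − variable cost = R$313.36 − R$203.10 = R$110.26. Break-even units = R$9,047,900 ÷ R$110.26 = 82,059.68; break-even revenue = 82,059.68 × R$313.36 = R$25,714,220.42.
Actual sales revenue = 258,490 × R$313.36 = R$81,000,426.40.
Margin of safety = (R$81,000,426.40 − R$25,714,220.42) ÷ R$81,000,426.40 = 68.3%.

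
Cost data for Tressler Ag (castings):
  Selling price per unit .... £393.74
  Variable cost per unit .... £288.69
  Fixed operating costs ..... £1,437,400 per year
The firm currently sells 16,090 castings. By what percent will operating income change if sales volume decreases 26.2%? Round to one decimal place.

-175.1%

At 16,090 units, contribution = 16,090 × £105.05 = £1,690,254.50.
Operating income = contribution − fixed costs = £1,690,254.50 − £1,437,400 = £252,854.50.
So DOL = total CM / EBIT = £1,690,254.50 / £252,854.50 = 6.6847.
So EBIT moves 6.6847 × (-26.2%) = -175.1%.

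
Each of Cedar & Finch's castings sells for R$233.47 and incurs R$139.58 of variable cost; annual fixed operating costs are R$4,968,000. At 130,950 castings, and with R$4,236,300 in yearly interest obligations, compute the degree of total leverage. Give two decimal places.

Total contribution margin = 130,950 × R$93.89 = R$12,294,895.50.
Operating income = contribution − fixed costs = R$12,294,895.50 − R$4,968,000 = R$7,326,895.50. Interest = R$4,236,300.00, so EBIT − I = R$3,090,595.50.
DCL = contribution ÷ (EBIT − I) = R$12,294,895.50 ÷ R$3,090,595.50 = 3.9782.

3.98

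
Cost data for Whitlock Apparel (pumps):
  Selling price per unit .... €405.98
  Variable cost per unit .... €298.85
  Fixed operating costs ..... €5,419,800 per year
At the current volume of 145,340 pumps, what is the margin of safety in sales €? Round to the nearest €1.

Contribution margin per unit = €405.98 − €298.85 = €107.13. Break-even units = €5,419,800 ÷ €107.13 = 50,590.87; break-even revenue = 50,590.87 × €405.98 = €20,538,881.77.
Current sales = 145,340 × €405.98 = €59,005,133.20.
Margin of safety = €59,005,133.20 − €20,538,881.77 = €38,466,251.

€38,466,251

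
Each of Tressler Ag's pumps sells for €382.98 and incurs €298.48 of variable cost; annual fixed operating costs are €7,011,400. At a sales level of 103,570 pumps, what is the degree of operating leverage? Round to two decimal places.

5.03

Total contribution margin = 103,570 × €84.50 = €8,751,665.00.
Subtracting fixed costs: EBIT = €8,751,665.00 − €7,011,400 = €1,740,265.00.
So DOL = total CM / EBIT = €8,751,665.00 / €1,740,265.00 = 5.0289.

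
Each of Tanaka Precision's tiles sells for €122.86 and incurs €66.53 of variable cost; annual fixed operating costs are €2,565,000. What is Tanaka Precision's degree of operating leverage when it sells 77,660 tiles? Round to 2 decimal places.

Total contribution margin = 77,660 × €56.33 = €4,374,587.80.
Operating income = contribution − fixed costs = €4,374,587.80 − €2,565,000 = €1,809,587.80.
DOL = contribution ÷ EBIT = €4,374,587.80 ÷ €1,809,587.80 = 2.4174.

2.42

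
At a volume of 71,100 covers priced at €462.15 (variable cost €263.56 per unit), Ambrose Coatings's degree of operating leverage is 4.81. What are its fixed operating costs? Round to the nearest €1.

€11,184,250

Total contribution margin = 71,100 × €198.59 = €14,119,749.00.
DOL = contribution / EBIT, so EBIT = €14,119,749.00 / 4.81 = €2,935,498.75.
And FC = contribution − EBIT = €14,119,749.00 − €2,935,498.75 = €11,184,250.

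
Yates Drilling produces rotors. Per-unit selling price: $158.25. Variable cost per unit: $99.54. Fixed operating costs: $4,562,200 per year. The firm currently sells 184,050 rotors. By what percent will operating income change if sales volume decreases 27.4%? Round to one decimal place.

At 184,050 units, contribution = 184,050 × $58.71 = $10,805,575.50.
Subtracting fixed costs: EBIT = $10,805,575.50 − $4,562,200 = $6,243,375.50.
So DOL = total CM / EBIT = $10,805,575.50 / $6,243,375.50 = 1.7307.
%ΔEBIT = DOL × %ΔSales = 1.7307 × -27.4% = -47.4%.

-47.4%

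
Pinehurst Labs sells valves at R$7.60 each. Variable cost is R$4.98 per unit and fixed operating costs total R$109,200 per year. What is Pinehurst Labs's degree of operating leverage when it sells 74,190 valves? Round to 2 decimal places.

Total contribution margin = 74,190 × R$2.62 = R$194,377.80.
EBIT = R$194,377.80 − R$109,200 = R$85,177.80.
Degree of operating leverage = R$194,377.80 / R$85,177.80 = 2.2820.

2.28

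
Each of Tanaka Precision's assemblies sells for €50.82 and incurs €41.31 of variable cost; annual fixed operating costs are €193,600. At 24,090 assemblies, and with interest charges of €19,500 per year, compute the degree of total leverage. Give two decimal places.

14.32

Contribution at this volume is 24,090 × €9.51 = €229,095.90.
Subtracting fixed costs: EBIT = €229,095.90 − €193,600 = €35,495.90. Interest = €19,500.00, so EBIT − I = €15,995.90.
Degree of total leverage = total CM / (EBIT − interest) = €229,095.90 / €15,995.90 = 14.3222.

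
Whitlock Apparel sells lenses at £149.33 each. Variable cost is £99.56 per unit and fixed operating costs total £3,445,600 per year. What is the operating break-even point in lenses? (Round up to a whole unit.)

Unit CM = price − variable cost = £149.33 − £99.56 = £49.77.
Break-even volume = fixed costs ÷ CM per unit = £3,445,600 ÷ £49.77 = 69,230.46, so 69,231 lenses.

69,231 lenses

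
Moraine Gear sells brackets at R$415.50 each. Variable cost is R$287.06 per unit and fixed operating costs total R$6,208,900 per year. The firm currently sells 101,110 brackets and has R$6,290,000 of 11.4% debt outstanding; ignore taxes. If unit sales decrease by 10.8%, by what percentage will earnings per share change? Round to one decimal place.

-23.1%

Contribution at this volume is 101,110 × R$128.44 = R$12,986,568.40.
Operating income = contribution − fixed costs = R$12,986,568.40 − R$6,208,900 = R$6,777,668.40.
Interest = R$717,060.00, so EBIT − I = R$6,060,608.40.
DCL = total CM / (EBIT − I) = R$12,986,568.40 / R$6,060,608.40 = 2.1428.
EPS therefore changes by 2.1428 × (-10.8%) = -23.1%.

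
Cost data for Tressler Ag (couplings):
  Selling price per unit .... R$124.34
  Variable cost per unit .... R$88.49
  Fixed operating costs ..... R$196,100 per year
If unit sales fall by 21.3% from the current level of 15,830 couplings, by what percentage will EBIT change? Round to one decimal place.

-32.5%

At 15,830 units, contribution = 15,830 × R$35.85 = R$567,505.50.
Subtracting fixed costs: EBIT = R$567,505.50 − R$196,100 = R$371,405.50.
DOL = contribution ÷ EBIT = R$567,505.50 ÷ R$371,405.50 = 1.5280.
%ΔEBIT = DOL × %ΔSales = 1.5280 × -21.3% = -32.5%.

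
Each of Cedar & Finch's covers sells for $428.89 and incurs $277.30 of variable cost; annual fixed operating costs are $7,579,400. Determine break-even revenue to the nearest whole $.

$21,444,217

CM per unit = $428.89 − $277.30 = $151.59; CM ratio = $151.59 / $428.89 = 0.3534.
Break-even revenue = fixed costs × price ÷ CM = $7,579,400 × $428.89 ÷ $151.59 = $21,444,217.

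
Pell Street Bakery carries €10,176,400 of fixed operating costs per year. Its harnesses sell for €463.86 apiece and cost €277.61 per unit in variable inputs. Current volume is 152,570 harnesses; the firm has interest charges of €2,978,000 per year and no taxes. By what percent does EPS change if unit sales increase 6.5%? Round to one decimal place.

+12.1%

At 152,570 units, contribution = 152,570 × €186.25 = €28,416,162.50.
Operating income = contribution − fixed costs = €28,416,162.50 − €10,176,400 = €18,239,762.50.
Interest = €2,978,000.00, so EBIT − I = €15,261,762.50.
Degree of combined leverage = contribution ÷ (EBIT − I) = €28,416,162.50 ÷ €15,261,762.50 = 1.8619.
%ΔEPS = DCL × %ΔSales = 1.8619 × +6.5% = +12.1%.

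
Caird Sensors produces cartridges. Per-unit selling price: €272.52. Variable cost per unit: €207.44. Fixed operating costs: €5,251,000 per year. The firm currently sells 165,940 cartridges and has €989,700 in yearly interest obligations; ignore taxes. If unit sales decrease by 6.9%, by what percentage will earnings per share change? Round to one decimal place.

Contribution at this volume is 165,940 × €65.08 = €10,799,375.20.
Subtracting fixed costs: EBIT = €10,799,375.20 − €5,251,000 = €5,548,375.20.
After interest of €989,700.00, pre-tax earnings = €4,558,675.20.
DCL = total CM / (EBIT − I) = €10,799,375.20 / €4,558,675.20 = 2.3690.
%ΔEPS = DCL × %ΔSales = 2.3690 × -6.9% = -16.3%.

-16.3%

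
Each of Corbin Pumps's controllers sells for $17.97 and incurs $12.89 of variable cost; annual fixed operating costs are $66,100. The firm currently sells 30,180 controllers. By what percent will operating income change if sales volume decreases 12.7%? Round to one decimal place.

Contribution at this volume is 30,180 × $5.08 = $153,314.40.
EBIT = $153,314.40 − $66,100 = $87,214.40.
DOL = contribution ÷ EBIT = $153,314.40 ÷ $87,214.40 = 1.7579.
%ΔEBIT = DOL × %ΔSales = 1.7579 × -12.7% = -22.3%.

-22.3%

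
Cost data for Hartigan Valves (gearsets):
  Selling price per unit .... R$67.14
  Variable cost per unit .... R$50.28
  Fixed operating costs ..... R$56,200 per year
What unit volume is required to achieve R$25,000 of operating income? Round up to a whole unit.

Unit CM = price − variable cost = R$67.14 − R$50.28 = R$16.86.
Need Q such that Q × R$16.86 − R$56,200 = R$25,000, i.e. Q = R$81,200 / R$16.86 = 4,816.13 → 4,817.

4,817 gearsets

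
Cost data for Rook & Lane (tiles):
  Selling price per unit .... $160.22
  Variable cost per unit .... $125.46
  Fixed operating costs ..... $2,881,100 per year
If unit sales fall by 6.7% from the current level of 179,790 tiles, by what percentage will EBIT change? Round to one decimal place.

Total contribution margin = 179,790 × $34.76 = $6,249,500.40.
Operating income = contribution − fixed costs = $6,249,500.40 − $2,881,100 = $3,368,400.40.
Degree of operating leverage = $6,249,500.40 / $3,368,400.40 = 1.8553.
So EBIT moves 1.8553 × (-6.7%) = -12.4%.

-12.4%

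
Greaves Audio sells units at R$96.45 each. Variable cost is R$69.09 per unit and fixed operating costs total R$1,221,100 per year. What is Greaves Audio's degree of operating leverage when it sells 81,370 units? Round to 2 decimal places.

Contribution at this volume is 81,370 × R$27.36 = R$2,226,283.20.
Operating income = contribution − fixed costs = R$2,226,283.20 − R$1,221,100 = R$1,005,183.20.
Degree of operating leverage = R$2,226,283.20 / R$1,005,183.20 = 2.2148.

2.21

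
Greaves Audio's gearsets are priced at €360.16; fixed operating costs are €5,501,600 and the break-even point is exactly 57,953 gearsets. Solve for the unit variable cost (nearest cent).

€265.23

At break-even, FC = Q × (P − VC), so P − VC = €5,501,600 ÷ 57,953 = €94.9321.
Variable cost per unit = €360.16 − €94.9321 = €265.23.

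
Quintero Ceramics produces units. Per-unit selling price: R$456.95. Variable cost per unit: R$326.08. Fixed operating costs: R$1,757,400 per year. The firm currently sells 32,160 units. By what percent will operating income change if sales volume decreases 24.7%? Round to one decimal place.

-42.4%

Total contribution margin = 32,160 × R$130.87 = R$4,208,779.20.
Subtracting fixed costs: EBIT = R$4,208,779.20 − R$1,757,400 = R$2,451,379.20.
So DOL = total CM / EBIT = R$4,208,779.20 / R$2,451,379.20 = 1.7169.
%ΔEBIT = DOL × %ΔSales = 1.7169 × -24.7% = -42.4%.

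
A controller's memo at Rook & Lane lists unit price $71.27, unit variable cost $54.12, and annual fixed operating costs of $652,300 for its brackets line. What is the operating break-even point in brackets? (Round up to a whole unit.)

Contribution margin per unit = $71.27 − $54.12 = $17.15.
Break-even volume = fixed costs ÷ CM per unit = $652,300 ÷ $17.15 = 38,034.99, so 38,035 brackets.

38,035 brackets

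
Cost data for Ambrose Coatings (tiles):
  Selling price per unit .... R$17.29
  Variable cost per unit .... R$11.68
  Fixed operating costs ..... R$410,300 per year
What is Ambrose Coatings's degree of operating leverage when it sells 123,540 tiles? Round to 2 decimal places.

At 123,540 units, contribution = 123,540 × R$5.61 = R$693,059.40.
Subtracting fixed costs: EBIT = R$693,059.40 − R$410,300 = R$282,759.40.
DOL = contribution ÷ EBIT = R$693,059.40 ÷ R$282,759.40 = 2.4511.

2.45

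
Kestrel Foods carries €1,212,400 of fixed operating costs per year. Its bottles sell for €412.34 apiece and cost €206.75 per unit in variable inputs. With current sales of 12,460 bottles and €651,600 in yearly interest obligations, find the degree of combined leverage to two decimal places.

3.67

Contribution at this volume is 12,460 × €205.59 = €2,561,651.40.
EBIT = €2,561,651.40 − €1,212,400 = €1,349,251.40. Interest = €651,600.00.
DOL = €2,561,651.40 ÷ €1,349,251.40 = 1.8986; DFL = €1,349,251.40 ÷ €697,651.40 = 1.9340.
DCL = DOL × DFL = 1.8986 × 1.9340 = 3.6719.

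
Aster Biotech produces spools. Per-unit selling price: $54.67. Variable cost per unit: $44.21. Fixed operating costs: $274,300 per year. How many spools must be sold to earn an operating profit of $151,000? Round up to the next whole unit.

40,660 spools

Unit CM = price − variable cost = $54.67 − $44.21 = $10.46.
Units = (FC + target) / CM = ($274,300 + $151,000) / $10.46 = 40,659.66, so 40,660 spools.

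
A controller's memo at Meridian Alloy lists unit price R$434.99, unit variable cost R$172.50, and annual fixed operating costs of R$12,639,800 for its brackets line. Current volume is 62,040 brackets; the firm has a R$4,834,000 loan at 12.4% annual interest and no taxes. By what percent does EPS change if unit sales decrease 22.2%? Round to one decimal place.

Total contribution margin = 62,040 × R$262.49 = R$16,284,879.60.
Operating income = contribution − fixed costs = R$16,284,879.60 − R$12,639,800 = R$3,645,079.60.
After interest of R$599,416.00, pre-tax earnings = R$3,045,663.60.
Degree of combined leverage = contribution ÷ (EBIT − I) = R$16,284,879.60 ÷ R$3,045,663.60 = 5.3469.
%ΔEPS = DCL × %ΔSales = 5.3469 × -22.2% = -118.7%.

-118.7%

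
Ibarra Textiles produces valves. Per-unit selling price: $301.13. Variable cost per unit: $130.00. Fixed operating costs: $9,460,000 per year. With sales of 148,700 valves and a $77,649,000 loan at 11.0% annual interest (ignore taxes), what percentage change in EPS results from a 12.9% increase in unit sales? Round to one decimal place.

Contribution at this volume is 148,700 × $171.13 = $25,447,031.00.
EBIT = $25,447,031.00 − $9,460,000 = $15,987,031.00.
Interest = $8,541,390.00, so EBIT − I = $7,445,641.00.
DCL = total CM / (EBIT − I) = $25,447,031.00 / $7,445,641.00 = 3.4177.
%ΔEPS = DCL × %ΔSales = 3.4177 × +12.9% = +44.1%.

+44.1%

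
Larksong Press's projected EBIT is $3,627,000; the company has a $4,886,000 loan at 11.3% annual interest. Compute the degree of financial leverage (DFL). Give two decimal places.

1.18

Interest = $552,118.00.
Degree of financial leverage = EBIT / (EBIT − interest) = $3,627,000 / $3,074,882.00 = 1.1796.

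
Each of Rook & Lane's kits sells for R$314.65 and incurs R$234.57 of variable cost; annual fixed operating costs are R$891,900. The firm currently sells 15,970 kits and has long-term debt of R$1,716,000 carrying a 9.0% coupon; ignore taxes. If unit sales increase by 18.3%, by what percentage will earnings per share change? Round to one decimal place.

+100.6%

At 15,970 units, contribution = 15,970 × R$80.08 = R$1,278,877.60.
EBIT = R$1,278,877.60 − R$891,900 = R$386,977.60.
Interest = R$154,440.00, so EBIT − I = R$232,537.60.
Degree of combined leverage = contribution ÷ (EBIT − I) = R$1,278,877.60 ÷ R$232,537.60 = 5.4997.
EPS therefore changes by 5.4997 × (+18.3%) = +100.6%.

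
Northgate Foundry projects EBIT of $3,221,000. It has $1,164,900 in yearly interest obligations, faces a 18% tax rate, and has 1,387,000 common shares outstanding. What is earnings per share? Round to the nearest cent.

Pre-tax income = $3,221,000 − $1,164,900.00 = $2,056,100.00.
After tax at 18%: net income = $2,056,100.00 × 0.82 = $1,686,002.00.
EPS = $1,686,002.00 ÷ 1,387,000 = $1.22.

$1.22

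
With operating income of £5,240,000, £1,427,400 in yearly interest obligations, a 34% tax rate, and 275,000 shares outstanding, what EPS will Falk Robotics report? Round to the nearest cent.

Interest = £1,427,400.00, so EBT = £5,240,000 − £1,427,400.00 = £3,812,600.00.
Net income = £3,812,600.00 × (1 − 0.34) = £2,516,316.00.
EPS = £2,516,316.00 ÷ 275,000 = £9.15.

£9.15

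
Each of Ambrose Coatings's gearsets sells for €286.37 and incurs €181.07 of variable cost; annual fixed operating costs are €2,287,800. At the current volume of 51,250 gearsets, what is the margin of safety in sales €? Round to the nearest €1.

Each unit contributes €286.37 − €181.07 = €105.30. Break-even units = €2,287,800 ÷ €105.30 = 21,726.50; break-even revenue = 21,726.50 × €286.37 = €6,221,816.58.
Actual sales revenue = 51,250 × €286.37 = €14,676,462.50.
Margin of safety = €14,676,462.50 − €6,221,816.58 = €8,454,646.

€8,454,646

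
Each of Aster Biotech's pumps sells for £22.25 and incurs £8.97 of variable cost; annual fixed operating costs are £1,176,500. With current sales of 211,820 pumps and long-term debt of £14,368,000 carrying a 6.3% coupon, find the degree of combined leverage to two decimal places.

3.85

Total contribution margin = 211,820 × £13.28 = £2,812,969.60.
Operating income = contribution − fixed costs = £2,812,969.60 − £1,176,500 = £1,636,469.60. Interest = £905,184.00, so EBIT − I = £731,285.60.
Degree of total leverage = total CM / (EBIT − interest) = £2,812,969.60 / £731,285.60 = 3.8466.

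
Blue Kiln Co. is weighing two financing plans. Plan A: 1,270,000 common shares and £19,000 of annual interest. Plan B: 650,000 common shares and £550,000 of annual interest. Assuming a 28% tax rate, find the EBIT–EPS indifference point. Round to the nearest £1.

Set EPS_A = EPS_B: (EBIT − £19,000)(1 − 0.28) ÷ 1,270,000 = (EBIT − £550,000)(1 − 0.28) ÷ 650,000.
Cancelling (1 − t) and cross-multiplying: 650,000·(EBIT − 19,000) = 1,270,000·(EBIT − 550,000).
Solving, EBIT = (550,000·1,270,000 − 19,000·650,000) / (1,270,000 − 650,000) = 686,150,000,000 / 620,000 = 1,106,693.55.

£1,106,694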